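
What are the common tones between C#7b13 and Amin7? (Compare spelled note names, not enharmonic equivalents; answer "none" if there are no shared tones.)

A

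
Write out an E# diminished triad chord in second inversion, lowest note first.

B, E-sharp, G-sharp

In root position, E# diminished triad is E-sharp–G-sharp–B.
Second inversion puts the fifth (B) in the bass.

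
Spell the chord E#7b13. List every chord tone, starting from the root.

E# – G## – B# – D# – C#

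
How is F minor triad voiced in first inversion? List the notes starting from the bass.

A-flat C F

F minor triad = F–A-flat–C; first inversion → third (A-flat) lowest.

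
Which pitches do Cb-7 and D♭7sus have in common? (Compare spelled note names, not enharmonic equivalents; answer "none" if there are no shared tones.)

Cb-7 = Cb, Ebb, Gb, Bbb.
D♭7sus = Db, Gb, Ab, Cb.
Shared: Cb, Gb.

Cb – Gb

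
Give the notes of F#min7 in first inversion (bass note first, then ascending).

A, C#, E, F#

In root position, F#min7 is F#–A–C#–E.
First inversion puts the third (A) in the bass.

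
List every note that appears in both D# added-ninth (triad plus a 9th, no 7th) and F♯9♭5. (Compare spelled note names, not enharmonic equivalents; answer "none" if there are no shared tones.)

A♯

D# added-ninth: D♯ F𝄪 A♯ E♯
F♯9♭5: F♯ A♯ C E G♯
Common to both → A♯.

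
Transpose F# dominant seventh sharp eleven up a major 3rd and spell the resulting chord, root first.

A# C## E# G# D##

F# up a major 3rd → A#. New chord: A# dominant seventh sharp eleven.
A# — root
C## — major 3rd
E# — perfect 5th
G# — minor 7th
D## — augmented 11th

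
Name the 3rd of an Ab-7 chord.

Cb

Root of Ab-7 = Ab. The 3rd is a minor 3rd: Ab up a minor 3rd → Cb.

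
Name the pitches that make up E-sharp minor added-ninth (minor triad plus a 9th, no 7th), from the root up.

E-sharp minor added-ninth is a minor added-ninth built on E#.
root → E#
3rd (minor 3rd) → G#
5th (perfect 5th) → B#
9th (major 9th) → F##

E#  G#  B#  F##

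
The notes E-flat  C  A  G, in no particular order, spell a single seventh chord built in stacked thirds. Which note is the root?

A

Arranged so that each adjacent pair is a third by letter name: A – C – E-flat – G.
The bottom of that stack, A, is the root (this is A half-diminished seventh).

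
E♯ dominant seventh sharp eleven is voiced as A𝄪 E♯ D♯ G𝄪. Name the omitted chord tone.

B♯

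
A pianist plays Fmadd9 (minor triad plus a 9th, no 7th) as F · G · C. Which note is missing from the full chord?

The full Fmadd9 chord is F, Ab, C, G.
Comparing with the voicing, the minor 3rd (3rd) — Ab — is absent.

Ab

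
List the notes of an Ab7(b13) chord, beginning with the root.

Ab  C  Eb  Gb  Fb

Root Ab, quality dominant seventh flat thirteen:
root → Ab
3rd (major 3rd) → C
5th (perfect 5th) → Eb
7th (minor 7th) → Gb
13th (minor 13th) → Fb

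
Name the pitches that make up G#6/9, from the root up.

G# B# D# E# A#

Root G#, quality six-nine:
G# — root
B# — major 3rd
D# — perfect 5th
E# — major 6th
A# — major 9th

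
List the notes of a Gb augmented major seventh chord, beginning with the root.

Gb augmented major seventh is an augmented major seventh built on G-flat.
G-flat — root
B-flat — major 3rd
D — augmented 5th
F — major 7th

G-flat, B-flat, D, F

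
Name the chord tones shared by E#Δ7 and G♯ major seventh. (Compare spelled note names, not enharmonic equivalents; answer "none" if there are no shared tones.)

E#Δ7: E# G## B# D##
G♯ major seventh: G# B# D# F##
Common to both → B#.

B#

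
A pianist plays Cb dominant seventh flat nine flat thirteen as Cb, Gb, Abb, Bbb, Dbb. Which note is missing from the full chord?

Eb

The full Cb dominant seventh flat nine flat thirteen chord is Cb, Eb, Gb, Bbb, Dbb, Abb.
Comparing with the voicing, the major 3rd (3rd) — Eb — is absent.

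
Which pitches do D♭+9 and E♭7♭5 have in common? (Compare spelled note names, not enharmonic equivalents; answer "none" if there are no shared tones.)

D♭+9 = D♭, F, A, C♭, E♭.
E♭7♭5 = E♭, G, B𝄫, D♭.
Shared: D♭, E♭.

D♭ E♭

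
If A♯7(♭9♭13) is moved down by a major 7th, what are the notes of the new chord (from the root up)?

B  D♯  F♯  A  C  G

A major 7th down from A♯ is B, so the new chord is B dominant seventh flat nine flat thirteen.
Root: B
Major 3rd (3rd): D♯
Perfect 5th (5th): F♯
Minor 7th (7th): A
Minor 9th (9th): C
Minor 13th (13th): G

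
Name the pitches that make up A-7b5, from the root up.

A  C  E♭  G

Root A, quality half-diminished seventh:
A — root
C — minor 3rd
E♭ — diminished 5th
G — minor 7th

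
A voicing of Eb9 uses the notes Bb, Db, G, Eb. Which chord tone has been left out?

F

The full Eb9 chord is Eb, G, Bb, Db, F.
Comparing with the voicing, the major 9th (9th) — F — is absent.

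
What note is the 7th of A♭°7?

Root of A♭°7 = Ab. The 7th is a diminished 7th: Ab up a diminished 7th → Gbb.

Gbb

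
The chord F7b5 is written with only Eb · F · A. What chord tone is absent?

Cb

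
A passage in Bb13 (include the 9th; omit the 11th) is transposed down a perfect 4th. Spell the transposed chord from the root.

A perfect 4th down from Bb is F, so the new chord is F dominant thirteenth.
F — root
A — major 3rd
C — perfect 5th
Eb — minor 7th
G — major 9th
D — major 13th

F – A – C – Eb – G – D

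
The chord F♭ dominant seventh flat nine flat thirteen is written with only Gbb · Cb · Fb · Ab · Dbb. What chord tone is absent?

F♭ dominant seventh flat nine flat thirteen = Fb, Ab, Cb, Ebb, Gbb, Dbb. The voicing lacks the 7th (minor 7th), Ebb.

Ebb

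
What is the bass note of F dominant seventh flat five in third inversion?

E-flat

F dominant seventh flat five in root position is F–A–C-flat–E-flat.
Third inversion places the seventh in the bass, which is E-flat.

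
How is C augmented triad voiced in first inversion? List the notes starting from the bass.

E  G-sharp  C

C augmented triad = C–E–G-sharp; first inversion → third (E) lowest.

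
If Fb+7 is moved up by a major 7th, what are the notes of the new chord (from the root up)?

Fb up a major 7th → Eb. New chord: Eb augmented seventh.
- root: Eb
- major 3rd: G
- augmented 5th: B
- minor 7th: Db

Eb – G – B – Db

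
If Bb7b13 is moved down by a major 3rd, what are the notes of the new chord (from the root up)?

G♭, B♭, D♭, F♭, E𝄫

A major 3rd down from B♭ is G♭, so the new chord is G♭ dominant seventh flat thirteen.
G♭ — root
B♭ — major 3rd
D♭ — perfect 5th
F♭ — minor 7th
E𝄫 — minor 13th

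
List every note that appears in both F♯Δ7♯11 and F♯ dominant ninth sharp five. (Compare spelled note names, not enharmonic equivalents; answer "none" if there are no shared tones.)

F# – A#

F♯Δ7♯11 = F#, A#, C#, E#, B#.
F♯ dominant ninth sharp five = F#, A#, C##, E, G#.
Shared: F#, A#.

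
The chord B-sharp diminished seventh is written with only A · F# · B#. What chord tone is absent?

D#

B-sharp diminished seventh = B#, D#, F#, A. The voicing lacks the 3rd (minor 3rd), D#.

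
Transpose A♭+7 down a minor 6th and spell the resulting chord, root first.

C  E  G♯  B♭

A♭ down a minor 6th → C. New chord: C augmented seventh.
root → C
3rd (major 3rd) → E
5th (augmented 5th) → G♯
7th (minor 7th) → B♭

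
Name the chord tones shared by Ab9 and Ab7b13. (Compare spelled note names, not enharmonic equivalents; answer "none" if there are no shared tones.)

Ab9: A♭ C E♭ G♭ B♭
Ab7b13: A♭ C E♭ G♭ F♭
Common to both → A♭, C, E♭, G♭.

A♭, C, E♭, G♭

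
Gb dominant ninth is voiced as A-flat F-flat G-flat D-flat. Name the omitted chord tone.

The full Gb dominant ninth chord is G-flat, B-flat, D-flat, F-flat, A-flat.
Comparing with the voicing, the major 3rd (3rd) — B-flat — is absent.

B-flat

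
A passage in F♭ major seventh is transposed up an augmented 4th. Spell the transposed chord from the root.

Fb up an augmented 4th → Bb. New chord: Bb major seventh.
- root: Bb
- major 3rd: D
- perfect 5th: F
- major 7th: A

Bb, D, F, A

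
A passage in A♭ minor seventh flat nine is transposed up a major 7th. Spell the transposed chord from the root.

Transposed root: A-flat → G (major 7th up). So we spell G minor seventh flat nine:
- root: G
- minor 3rd: B-flat
- perfect 5th: D
- minor 7th: F
- minor 9th: A-flat

G, B-flat, D, F, A-flat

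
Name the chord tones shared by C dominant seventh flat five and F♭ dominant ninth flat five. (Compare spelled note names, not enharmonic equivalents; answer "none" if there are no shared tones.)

G-flat

C dominant seventh flat five = C, E, G-flat, B-flat.
F♭ dominant ninth flat five = F-flat, A-flat, C-double-flat, E-double-flat, G-flat.
Shared: G-flat.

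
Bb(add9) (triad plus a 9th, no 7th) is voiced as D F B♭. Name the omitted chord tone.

Bb(add9) = B♭, D, F, C. The voicing lacks the 9th (major 9th), C.

C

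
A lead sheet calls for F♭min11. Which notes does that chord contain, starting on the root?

Fb – Abb – Cb – Ebb – Gb – Bbb

F♭min11: minor eleventh on Fb.
root → Fb
3rd (minor 3rd) → Abb
5th (perfect 5th) → Cb
7th (minor 7th) → Ebb
9th (major 9th) → Gb
11th (perfect 11th) → Bbb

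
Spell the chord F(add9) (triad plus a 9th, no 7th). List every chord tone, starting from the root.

F  A  C  G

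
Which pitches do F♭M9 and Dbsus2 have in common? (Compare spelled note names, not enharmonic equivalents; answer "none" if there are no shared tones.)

F♭M9: Fb Ab Cb Eb Gb
Dbsus2: Db Eb Ab
Common to both → Ab, Eb.

Ab Eb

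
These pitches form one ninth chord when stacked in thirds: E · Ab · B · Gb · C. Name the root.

Ab

Stacking in thirds gives Ab – C – E – Gb – B, so Ab is the root — Ab dominant seventh sharp nine sharp five.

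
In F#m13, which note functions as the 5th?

F#m13 is built on F#; its 5th is a perfect 5th above the root.
A fifth above F uses the letter C, and the perfect 5th above F# is C#.

C#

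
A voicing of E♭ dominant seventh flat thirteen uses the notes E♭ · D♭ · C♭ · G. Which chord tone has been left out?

The full E♭ dominant seventh flat thirteen chord is E♭, G, B♭, D♭, C♭.
Comparing with the voicing, the perfect 5th (5th) — B♭ — is absent.

B♭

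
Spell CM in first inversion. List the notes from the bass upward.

E, G, C

CM = C–E–G; first inversion → third (E) lowest.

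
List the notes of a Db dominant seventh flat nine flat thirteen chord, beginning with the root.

D-flat – F – A-flat – C-flat – E-double-flat – B-double-flat

Db dominant seventh flat nine flat thirteen is a dominant seventh flat nine flat thirteen built on D-flat.
- root: D-flat
- major 3rd: F
- perfect 5th: A-flat
- minor 7th: C-flat
- minor 9th: E-double-flat
- minor 13th: B-double-flat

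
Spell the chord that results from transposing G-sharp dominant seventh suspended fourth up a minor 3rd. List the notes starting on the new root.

B, E, F-sharp, A

Transposed root: G-sharp → B (minor 3rd up). So we spell B dominant seventh suspended fourth:
root → B
4th (perfect 4th) → E
5th (perfect 5th) → F-sharp
7th (minor 7th) → A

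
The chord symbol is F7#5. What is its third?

A

F7#5 is built on F; its 3rd is a major 3rd above the root.
A third above F uses the letter A, and the major 3rd above F is A.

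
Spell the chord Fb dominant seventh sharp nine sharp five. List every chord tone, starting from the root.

F-flat, A-flat, C, E-double-flat, G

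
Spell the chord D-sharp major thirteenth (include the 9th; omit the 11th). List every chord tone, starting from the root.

D-sharp major thirteenth is a major thirteenth built on D#.
D# — root
F## — major 3rd
A# — perfect 5th
C## — major 7th
E# — major 9th
B# — major 13th

D#, F##, A#, C##, E#, B#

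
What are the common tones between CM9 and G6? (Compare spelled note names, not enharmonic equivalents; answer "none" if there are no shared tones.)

E, G, B, D

CM9 = C, E, G, B, D.
G6 = G, B, D, E.
Shared: E, G, B, D.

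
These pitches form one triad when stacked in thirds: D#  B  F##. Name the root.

Stacking in thirds gives B – D# – F##, so B is the root — B augmented triad.

B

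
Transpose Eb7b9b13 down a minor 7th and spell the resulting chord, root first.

F A C Eb Gb Db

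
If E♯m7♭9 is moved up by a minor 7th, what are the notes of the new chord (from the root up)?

A minor 7th up from E♯ is D♯, so the new chord is D♯ minor seventh flat nine.
- root: D♯
- minor 3rd: F♯
- perfect 5th: A♯
- minor 7th: C♯
- minor 9th: E

D♯ F♯ A♯ C♯ E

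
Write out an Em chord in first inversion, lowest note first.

G  B  E

Em = E–G–B; first inversion → third (G) lowest.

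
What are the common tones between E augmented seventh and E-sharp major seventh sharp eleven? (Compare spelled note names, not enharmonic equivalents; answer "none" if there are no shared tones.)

B-sharp

E augmented seventh: E G-sharp B-sharp D
E-sharp major seventh sharp eleven: E-sharp G-double-sharp B-sharp D-double-sharp A-double-sharp
Common to both → B-sharp.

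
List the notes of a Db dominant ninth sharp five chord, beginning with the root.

Db  F  A  Cb  Eb

Db dominant ninth sharp five is a dominant ninth sharp five built on Db.
- root: Db
- major 3rd: F
- augmented 5th: A
- minor 7th: Cb
- major 9th: Eb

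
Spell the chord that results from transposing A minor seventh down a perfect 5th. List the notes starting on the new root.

D, F, A, C

A down a perfect 5th → D. New chord: D minor seventh.
Root: D
Minor 3rd (3rd): F
Perfect 5th (5th): A
Minor 7th (7th): C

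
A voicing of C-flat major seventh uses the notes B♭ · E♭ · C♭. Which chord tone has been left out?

The full C-flat major seventh chord is C♭, E♭, G♭, B♭.
Comparing with the voicing, the perfect 5th (5th) — G♭ — is absent.

G♭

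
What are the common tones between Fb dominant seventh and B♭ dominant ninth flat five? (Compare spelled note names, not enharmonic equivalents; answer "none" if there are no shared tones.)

Fb – Ab

Fb dominant seventh: Fb Ab Cb Ebb
B♭ dominant ninth flat five: Bb D Fb Ab C
Common to both → Fb, Ab.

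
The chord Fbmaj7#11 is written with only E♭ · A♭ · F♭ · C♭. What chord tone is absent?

B♭

The full Fbmaj7#11 chord is F♭, A♭, C♭, E♭, B♭.
Comparing with the voicing, the augmented 11th (11th) — B♭ — is absent.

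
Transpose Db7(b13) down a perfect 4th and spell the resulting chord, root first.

A♭ C E♭ G♭ F♭

A perfect 4th down from D♭ is A♭, so the new chord is A♭ dominant seventh flat thirteen.
Root: A♭
Major 3rd (3rd): C
Perfect 5th (5th): E♭
Minor 7th (7th): G♭
Minor 13th (13th): F♭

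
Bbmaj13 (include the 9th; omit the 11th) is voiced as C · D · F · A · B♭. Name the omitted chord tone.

G

Bbmaj13 = B♭, D, F, A, C, G. The voicing lacks the 13th (major 13th), G.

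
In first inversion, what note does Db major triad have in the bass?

Db major triad in root position is D♭–F–A♭.
First inversion places the third in the bass, which is F.

F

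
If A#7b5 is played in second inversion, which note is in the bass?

A#7b5 in root position is A#–C##–E–G#.
Second inversion places the fifth in the bass, which is E.

E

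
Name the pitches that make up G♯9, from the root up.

G# – B# – D# – F# – A#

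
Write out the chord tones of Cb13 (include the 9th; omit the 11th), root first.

Cb  Eb  Gb  Bbb  Db  Ab

Cb13 is a dominant thirteenth built on Cb.
root → Cb
3rd (major 3rd) → Eb
5th (perfect 5th) → Gb
7th (minor 7th) → Bbb
9th (major 9th) → Db
13th (major 13th) → Ab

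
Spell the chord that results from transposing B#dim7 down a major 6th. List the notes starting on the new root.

Transposed root: B♯ → D♯ (major 6th down). So we spell D♯ diminished seventh:
root → D♯
3rd (minor 3rd) → F♯
5th (diminished 5th) → A
7th (diminished 7th) → C

D♯, F♯, A, C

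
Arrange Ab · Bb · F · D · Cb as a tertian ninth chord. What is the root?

Stacking in thirds gives Bb – D – F – Ab – Cb, so Bb is the root — Bb dominant seventh flat nine.

Bb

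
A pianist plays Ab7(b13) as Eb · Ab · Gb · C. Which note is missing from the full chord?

Fb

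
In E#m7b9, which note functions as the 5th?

B#

Root of E#m7b9 = E#. The 5th is a perfect 5th: E# up a perfect 5th → B#.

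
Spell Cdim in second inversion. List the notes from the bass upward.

Cdim = C–Eb–Gb; second inversion → fifth (Gb) lowest.

Gb  C  Eb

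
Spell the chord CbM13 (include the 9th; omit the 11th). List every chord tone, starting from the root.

CbM13: major thirteenth on Cb.
root → Cb
3rd (major 3rd) → Eb
5th (perfect 5th) → Gb
7th (major 7th) → Bb
9th (major 9th) → Db
13th (major 13th) → Ab

Cb, Eb, Gb, Bb, Db, Ab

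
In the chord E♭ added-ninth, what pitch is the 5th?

Bb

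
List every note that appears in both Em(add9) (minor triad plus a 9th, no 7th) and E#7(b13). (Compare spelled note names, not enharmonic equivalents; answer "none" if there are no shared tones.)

none

Em(add9): E G B F#
E#7(b13): E# G## B# D# C#
Common to both → none.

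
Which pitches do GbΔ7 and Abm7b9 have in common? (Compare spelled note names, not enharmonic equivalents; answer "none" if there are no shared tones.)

GbΔ7 = Gb, Bb, Db, F.
Abm7b9 = Ab, Cb, Eb, Gb, Bbb.
Shared: Gb.

Gb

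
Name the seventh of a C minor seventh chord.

Root of C minor seventh = C. The 7th is a minor 7th: C up a minor 7th → Bb.

Bb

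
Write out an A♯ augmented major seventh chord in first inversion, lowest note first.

In root position, A♯ augmented major seventh is A#–C##–E##–G##.
First inversion puts the third (C##) in the bass.

C## E## G## A#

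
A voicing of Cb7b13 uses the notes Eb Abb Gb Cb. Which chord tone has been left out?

Bbb

Cb7b13 = Cb, Eb, Gb, Bbb, Abb. The voicing lacks the 7th (minor 7th), Bbb.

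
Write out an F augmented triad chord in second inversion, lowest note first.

F augmented triad = F–A–C-sharp; second inversion → fifth (C-sharp) lowest.

C-sharp, F, A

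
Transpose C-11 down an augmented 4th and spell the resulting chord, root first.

Gb – Bbb – Db – Fb – Ab – Cb

An augmented 4th down from C is Gb, so the new chord is Gb minor eleventh.
- root: Gb
- minor 3rd: Bbb
- perfect 5th: Db
- minor 7th: Fb
- major 9th: Ab
- perfect 11th: Cb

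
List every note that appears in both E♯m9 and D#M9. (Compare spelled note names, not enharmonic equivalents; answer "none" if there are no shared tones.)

E♯m9: E# G# B# D# F##
D#M9: D# F## A# C## E#
Common to both → E#, D#, F##.

E# D# F##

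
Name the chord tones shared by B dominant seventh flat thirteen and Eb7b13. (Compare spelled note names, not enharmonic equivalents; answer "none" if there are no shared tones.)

B dominant seventh flat thirteen: B D♯ F♯ A G
Eb7b13: E♭ G B♭ D♭ C♭
Common to both → G.

G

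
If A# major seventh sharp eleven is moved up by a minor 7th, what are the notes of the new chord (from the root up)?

G-sharp, B-sharp, D-sharp, F-double-sharp, C-double-sharp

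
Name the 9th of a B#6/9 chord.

Root of B#6/9 = B♯. The 9th is a major 9th: B♯ up a major 9th → C𝄪.

C𝄪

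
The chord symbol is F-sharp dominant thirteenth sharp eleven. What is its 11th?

Root of F-sharp dominant thirteenth sharp eleven = F-sharp. The 11th is an augmented 11th: F-sharp up an augmented 11th → B-sharp.

B-sharp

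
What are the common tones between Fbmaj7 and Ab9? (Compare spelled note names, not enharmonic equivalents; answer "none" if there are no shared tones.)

Fbmaj7: Fb Ab Cb Eb
Ab9: Ab C Eb Gb Bb
Common to both → Ab, Eb.

Ab Eb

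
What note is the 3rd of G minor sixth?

Bb

Root of G minor sixth = G. The 3rd is a minor 3rd: G up a minor 3rd → Bb.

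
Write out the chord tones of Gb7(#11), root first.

G♭ – B♭ – D♭ – F♭ – C

Gb7(#11): dominant seventh sharp eleven on G♭.
- root: G♭
- major 3rd: B♭
- perfect 5th: D♭
- minor 7th: F♭
- augmented 11th: C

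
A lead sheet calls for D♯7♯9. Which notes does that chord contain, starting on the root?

D♯7♯9 is a dominant seventh sharp nine built on D♯.
D♯ — root
F𝄪 — major 3rd
A♯ — perfect 5th
C♯ — minor 7th
E𝄪 — augmented 9th

D♯, F𝄪, A♯, C♯, E𝄪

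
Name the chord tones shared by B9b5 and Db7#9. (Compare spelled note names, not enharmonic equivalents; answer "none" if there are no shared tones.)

F

B9b5 = B, D#, F, A, C#.
Db7#9 = Db, F, Ab, Cb, E.
Shared: F.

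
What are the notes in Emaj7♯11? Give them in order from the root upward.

E, G#, B, D#, A#

Emaj7♯11: major seventh sharp eleven on E.
- root: E
- major 3rd: G#
- perfect 5th: B
- major 7th: D#
- augmented 11th: A#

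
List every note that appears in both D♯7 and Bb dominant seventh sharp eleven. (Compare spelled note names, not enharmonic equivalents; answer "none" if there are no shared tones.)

none

D♯7: D# F## A# C#
Bb dominant seventh sharp eleven: Bb D F Ab E
Common to both → none.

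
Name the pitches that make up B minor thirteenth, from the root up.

B  D  F-sharp  A  C-sharp  E  G-sharp

B minor thirteenth: minor thirteenth on B.
- root: B
- minor 3rd: D
- perfect 5th: F-sharp
- minor 7th: A
- major 9th: C-sharp
- perfect 11th: E
- major 13th: G-sharp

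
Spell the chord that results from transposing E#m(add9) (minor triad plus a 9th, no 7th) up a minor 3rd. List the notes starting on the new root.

G#  B  D#  A#

E# up a minor 3rd → G#. New chord: G# minor added-ninth.
G# — root
B — minor 3rd
D# — perfect 5th
A# — major 9th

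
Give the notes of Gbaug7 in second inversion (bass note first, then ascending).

In root position, Gbaug7 is Gb–Bb–D–Fb.
Second inversion puts the fifth (D) in the bass.

D, Fb, Gb, Bb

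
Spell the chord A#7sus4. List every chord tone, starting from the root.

A#, D#, E#, G#

A#7sus4 is a dominant seventh suspended fourth built on A#.
A# — root
D# — perfect 4th
E# — perfect 5th
G# — minor 7th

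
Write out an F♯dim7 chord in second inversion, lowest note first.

C Eb F# A

F♯dim7 = F#–A–C–Eb; second inversion → fifth (C) lowest.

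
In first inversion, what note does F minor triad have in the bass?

Ab

F minor triad = F–Ab–C. First inversion → third in the bass = Ab.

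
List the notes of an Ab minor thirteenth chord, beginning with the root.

Ab minor thirteenth: minor thirteenth on Ab.
Root: Ab
Minor 3rd (3rd): Cb
Perfect 5th (5th): Eb
Minor 7th (7th): Gb
Major 9th (9th): Bb
Perfect 11th (11th): Db
Major 13th (13th): F

Ab – Cb – Eb – Gb – Bb – Db – F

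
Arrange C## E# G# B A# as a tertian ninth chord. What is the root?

A#

Stacking in thirds gives A# – C## – E# – G# – B, so A# is the root — A# dominant seventh flat nine.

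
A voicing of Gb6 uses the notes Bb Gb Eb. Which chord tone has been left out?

Db

The full Gb6 chord is Gb, Bb, Db, Eb.
Comparing with the voicing, the perfect 5th (5th) — Db — is absent.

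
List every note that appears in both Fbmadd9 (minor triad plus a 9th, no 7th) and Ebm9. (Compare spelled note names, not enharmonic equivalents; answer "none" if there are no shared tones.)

Fbmadd9: Fb Abb Cb Gb
Ebm9: Eb Gb Bb Db F
Common to both → Gb.

Gb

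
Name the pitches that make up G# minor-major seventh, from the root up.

G#  B  D#  F##

Root G#, quality minor-major seventh:
root → G#
3rd (minor 3rd) → B
5th (perfect 5th) → D#
7th (major 7th) → F##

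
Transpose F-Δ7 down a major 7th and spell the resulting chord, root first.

Gb – Bbb – Db – F

F down a major 7th → Gb. New chord: Gb minor-major seventh.
- root: Gb
- minor 3rd: Bbb
- perfect 5th: Db
- major 7th: F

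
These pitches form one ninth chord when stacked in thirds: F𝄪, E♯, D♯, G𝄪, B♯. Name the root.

Stacking in thirds gives E♯ – G𝄪 – B♯ – D♯ – F𝄪, so E♯ is the root — E♯ dominant ninth.

E♯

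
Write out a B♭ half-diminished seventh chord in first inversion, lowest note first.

D-flat  F-flat  A-flat  B-flat

B♭ half-diminished seventh = B-flat–D-flat–F-flat–A-flat; first inversion → third (D-flat) lowest.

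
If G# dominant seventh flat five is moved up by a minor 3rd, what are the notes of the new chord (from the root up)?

G-sharp up a minor 3rd → B. New chord: B dominant seventh flat five.
B — root
D-sharp — major 3rd
F — diminished 5th
A — minor 7th

B D-sharp F A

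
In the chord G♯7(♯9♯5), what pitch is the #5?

D##

Root of G♯7(♯9♯5) = G#. The 5th is an augmented 5th: G# up an augmented 5th → D##.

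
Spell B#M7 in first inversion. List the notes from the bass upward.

D##, F##, A##, B#

B#M7 = B#–D##–F##–A##; first inversion → third (D##) lowest.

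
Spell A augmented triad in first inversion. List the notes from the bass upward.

A augmented triad = A–C#–E#; first inversion → third (C#) lowest.

C#, E#, A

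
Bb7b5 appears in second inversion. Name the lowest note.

Fb

Bb7b5 in root position is Bb–D–Fb–Ab.
Second inversion places the fifth in the bass, which is Fb.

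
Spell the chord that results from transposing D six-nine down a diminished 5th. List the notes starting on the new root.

D down a diminished 5th → G-sharp. New chord: G-sharp six-nine.
- root: G-sharp
- major 3rd: B-sharp
- perfect 5th: D-sharp
- major 6th: E-sharp
- major 9th: A-sharp

G-sharp, B-sharp, D-sharp, E-sharp, A-sharp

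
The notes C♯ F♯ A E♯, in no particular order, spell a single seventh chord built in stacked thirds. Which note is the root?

F♯

Arranged so that each adjacent pair is a third by letter name: F♯ – A – C♯ – E♯.
The bottom of that stack, F♯, is the root (this is F♯ minor-major seventh).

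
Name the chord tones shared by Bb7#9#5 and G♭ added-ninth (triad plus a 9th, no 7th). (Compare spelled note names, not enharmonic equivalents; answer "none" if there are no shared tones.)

Bb  Ab

Bb7#9#5: Bb D F# Ab C#
G♭ added-ninth: Gb Bb Db Ab
Common to both → Bb, Ab.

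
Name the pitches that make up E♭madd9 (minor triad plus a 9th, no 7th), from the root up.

E♭  G♭  B♭  F

E♭madd9: minor added-ninth on E♭.
Root: E♭
Minor 3rd (3rd): G♭
Perfect 5th (5th): B♭
Major 9th (9th): F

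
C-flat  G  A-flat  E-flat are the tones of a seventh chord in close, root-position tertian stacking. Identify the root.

Stacking in thirds gives A-flat – C-flat – E-flat – G, so A-flat is the root — A-flat minor-major seventh.

A-flat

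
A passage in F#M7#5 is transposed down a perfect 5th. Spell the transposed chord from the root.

B, D#, F##, A#

A perfect 5th down from F# is B, so the new chord is B augmented major seventh.
root → B
3rd (major 3rd) → D#
5th (augmented 5th) → F##
7th (major 7th) → A#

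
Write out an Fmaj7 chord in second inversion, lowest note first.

Fmaj7 = F–A–C–E; second inversion → fifth (C) lowest.

C  E  F  A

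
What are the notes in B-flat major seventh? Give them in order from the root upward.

B-flat major seventh is a major seventh built on Bb.
Bb — root
D — major 3rd
F — perfect 5th
A — major 7th

Bb – D – F – A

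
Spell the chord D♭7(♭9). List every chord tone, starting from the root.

Db, F, Ab, Cb, Ebb

D♭7(♭9): dominant seventh flat nine on Db.
Db — root
F — major 3rd
Ab — perfect 5th
Cb — minor 7th
Ebb — minor 9th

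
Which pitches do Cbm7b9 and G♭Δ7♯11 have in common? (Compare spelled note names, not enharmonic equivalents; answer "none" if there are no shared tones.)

G♭

Cbm7b9: C♭ E𝄫 G♭ B𝄫 D𝄫
G♭Δ7♯11: G♭ B♭ D♭ F C
Common to both → G♭.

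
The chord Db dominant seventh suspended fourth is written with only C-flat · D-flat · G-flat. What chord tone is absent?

A-flat

Db dominant seventh suspended fourth = D-flat, G-flat, A-flat, C-flat. The voicing lacks the 5th (perfect 5th), A-flat.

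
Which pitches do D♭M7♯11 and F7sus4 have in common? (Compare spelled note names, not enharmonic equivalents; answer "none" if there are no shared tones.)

F – C

D♭M7♯11: Db F Ab C G
F7sus4: F Bb C Eb
Common to both → F, C.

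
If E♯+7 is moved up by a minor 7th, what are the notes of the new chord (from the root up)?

D#, F##, A##, C#

E# up a minor 7th → D#. New chord: D# augmented seventh.
D# — root
F## — major 3rd
A## — augmented 5th
C# — minor 7th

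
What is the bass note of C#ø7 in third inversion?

B

C#ø7 = C#–E–G–B. Third inversion → seventh in the bass = B.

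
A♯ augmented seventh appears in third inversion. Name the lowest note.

A♯ augmented seventh in root position is A♯–C𝄪–E𝄪–G♯.
Third inversion places the seventh in the bass, which is G♯.

G♯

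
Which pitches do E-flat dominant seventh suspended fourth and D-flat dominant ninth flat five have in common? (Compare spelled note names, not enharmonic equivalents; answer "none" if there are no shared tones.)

E-flat, D-flat

E-flat dominant seventh suspended fourth = E-flat, A-flat, B-flat, D-flat.
D-flat dominant ninth flat five = D-flat, F, A-double-flat, C-flat, E-flat.
Shared: E-flat, D-flat.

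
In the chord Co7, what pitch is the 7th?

Co7 is built on C; its 7th is a diminished 7th above the root.
A seventh above C uses the letter B, and the diminished 7th above C is Bbb.

Bbb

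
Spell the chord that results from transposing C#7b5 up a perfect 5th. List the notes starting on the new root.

G# – B# – D – F#

C# up a perfect 5th → G#. New chord: G# dominant seventh flat five.
- root: G#
- major 3rd: B#
- diminished 5th: D
- minor 7th: F#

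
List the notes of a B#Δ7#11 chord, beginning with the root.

B#Δ7#11: major seventh sharp eleven on B♯.
root → B♯
3rd (major 3rd) → D𝄪
5th (perfect 5th) → F𝄪
7th (major 7th) → A𝄪
11th (augmented 11th) → E𝄪

B♯, D𝄪, F𝄪, A𝄪, E𝄪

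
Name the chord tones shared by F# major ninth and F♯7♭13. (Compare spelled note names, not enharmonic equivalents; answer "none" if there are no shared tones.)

F# major ninth = F#, A#, C#, E#, G#.
F♯7♭13 = F#, A#, C#, E, D.
Shared: F#, A#, C#.

F#, A#, C#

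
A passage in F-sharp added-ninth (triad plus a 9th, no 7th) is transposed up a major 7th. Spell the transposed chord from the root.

E-sharp – G-double-sharp – B-sharp – F-double-sharp

Transposed root: F-sharp → E-sharp (major 7th up). So we spell E-sharp added-ninth:
Root: E-sharp
Major 3rd (3rd): G-double-sharp
Perfect 5th (5th): B-sharp
Major 9th (9th): F-double-sharp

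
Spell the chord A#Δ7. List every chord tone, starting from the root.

A# C## E# G##

Root A#, quality major seventh:
Root: A#
Major 3rd (3rd): C##
Perfect 5th (5th): E#
Major 7th (7th): G##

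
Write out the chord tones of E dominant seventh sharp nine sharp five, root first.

E  G-sharp  B-sharp  D  F-double-sharp

E dominant seventh sharp nine sharp five is a dominant seventh sharp nine sharp five built on E.
E — root
G-sharp — major 3rd
B-sharp — augmented 5th
D — minor 7th
F-double-sharp — augmented 9th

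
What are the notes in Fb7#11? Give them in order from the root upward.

F♭ A♭ C♭ E𝄫 B♭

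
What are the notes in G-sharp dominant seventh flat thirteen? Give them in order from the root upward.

G# B# D# F# E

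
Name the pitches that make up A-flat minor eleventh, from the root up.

A-flat minor eleventh: minor eleventh on A-flat.
Root: A-flat
Minor 3rd (3rd): C-flat
Perfect 5th (5th): E-flat
Minor 7th (7th): G-flat
Major 9th (9th): B-flat
Perfect 11th (11th): D-flat

A-flat, C-flat, E-flat, G-flat, B-flat, D-flat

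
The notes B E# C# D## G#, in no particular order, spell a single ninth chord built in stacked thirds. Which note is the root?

Arranged so that each adjacent pair is a third by letter name: C# – E# – G# – B – D##.
The bottom of that stack, C#, is the root (this is C# dominant seventh sharp nine).

C#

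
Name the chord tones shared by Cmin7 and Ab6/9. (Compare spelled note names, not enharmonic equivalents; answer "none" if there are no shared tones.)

Cmin7: C E♭ G B♭
Ab6/9: A♭ C E♭ F B♭
Common to both → C, E♭, B♭.

C  E♭  B♭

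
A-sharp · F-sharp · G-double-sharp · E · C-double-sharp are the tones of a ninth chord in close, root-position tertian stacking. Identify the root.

Arranged so that each adjacent pair is a third by letter name: F-sharp – A-sharp – C-double-sharp – E – G-double-sharp.
The bottom of that stack, F-sharp, is the root (this is F-sharp dominant seventh sharp nine sharp five).

F-sharp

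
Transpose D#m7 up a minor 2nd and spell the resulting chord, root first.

Transposed root: D# → E (minor 2nd up). So we spell E minor seventh:
Root: E
Minor 3rd (3rd): G
Perfect 5th (5th): B
Minor 7th (7th): D

E G B D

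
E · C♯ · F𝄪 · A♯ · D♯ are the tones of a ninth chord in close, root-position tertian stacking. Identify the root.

Arranged so that each adjacent pair is a third by letter name: D♯ – F𝄪 – A♯ – C♯ – E.
The bottom of that stack, D♯, is the root (this is D♯ dominant seventh flat nine).

D♯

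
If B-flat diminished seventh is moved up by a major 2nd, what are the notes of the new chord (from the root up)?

Bb up a major 2nd → C. New chord: C diminished seventh.
Root: C
Minor 3rd (3rd): Eb
Diminished 5th (5th): Gb
Diminished 7th (7th): Bbb

C, Eb, Gb, Bbb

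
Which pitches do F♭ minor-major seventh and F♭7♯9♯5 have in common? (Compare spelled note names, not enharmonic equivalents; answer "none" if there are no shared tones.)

Fb

F♭ minor-major seventh = Fb, Abb, Cb, Eb.
F♭7♯9♯5 = Fb, Ab, C, Ebb, G.
Shared: Fb.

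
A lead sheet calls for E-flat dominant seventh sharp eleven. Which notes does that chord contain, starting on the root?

E-flat dominant seventh sharp eleven: dominant seventh sharp eleven on Eb.
Eb — root
G — major 3rd
Bb — perfect 5th
Db — minor 7th
A — augmented 11th

Eb G Bb Db A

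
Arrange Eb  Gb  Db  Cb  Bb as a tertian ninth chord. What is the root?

Stacking in thirds gives Cb – Eb – Gb – Bb – Db, so Cb is the root — Cb major ninth.

Cb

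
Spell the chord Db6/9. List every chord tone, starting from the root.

D♭ – F – A♭ – B♭ – E♭

Root D♭, quality six-nine:
root → D♭
3rd (major 3rd) → F
5th (perfect 5th) → A♭
6th (major 6th) → B♭
9th (major 9th) → E♭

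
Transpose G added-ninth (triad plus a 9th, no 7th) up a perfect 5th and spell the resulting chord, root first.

D  F-sharp  A  E

A perfect 5th up from G is D, so the new chord is D added-ninth.
- root: D
- major 3rd: F-sharp
- perfect 5th: A
- major 9th: E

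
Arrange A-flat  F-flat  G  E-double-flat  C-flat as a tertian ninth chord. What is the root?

Arranged so that each adjacent pair is a third by letter name: F-flat – A-flat – C-flat – E-double-flat – G.
The bottom of that stack, F-flat, is the root (this is F-flat dominant seventh sharp nine).

F-flat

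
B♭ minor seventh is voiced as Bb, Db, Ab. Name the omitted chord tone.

F

The full B♭ minor seventh chord is Bb, Db, F, Ab.
Comparing with the voicing, the perfect 5th (5th) — F — is absent.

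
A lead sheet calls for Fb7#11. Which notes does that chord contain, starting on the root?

Root Fb, quality dominant seventh sharp eleven:
Root: Fb
Major 3rd (3rd): Ab
Perfect 5th (5th): Cb
Minor 7th (7th): Ebb
Augmented 11th (11th): Bb

Fb, Ab, Cb, Ebb, Bb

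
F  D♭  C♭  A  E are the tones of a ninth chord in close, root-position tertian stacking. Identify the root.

Arranged so that each adjacent pair is a third by letter name: D♭ – F – A – C♭ – E.
The bottom of that stack, D♭, is the root (this is D♭ dominant seventh sharp nine sharp five).

D♭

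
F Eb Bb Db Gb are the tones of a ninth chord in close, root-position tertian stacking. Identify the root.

Eb

Arranged so that each adjacent pair is a third by letter name: Eb – Gb – Bb – Db – F.
The bottom of that stack, Eb, is the root (this is Eb minor ninth).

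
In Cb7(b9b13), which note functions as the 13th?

Abb

Root of Cb7(b9b13) = Cb. The 13th is a minor 13th: Cb up a minor 13th → Abb.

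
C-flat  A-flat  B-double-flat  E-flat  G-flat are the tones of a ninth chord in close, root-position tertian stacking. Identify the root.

Arranged so that each adjacent pair is a third by letter name: A-flat – C-flat – E-flat – G-flat – B-double-flat.
The bottom of that stack, A-flat, is the root (this is A-flat minor seventh flat nine).

A-flat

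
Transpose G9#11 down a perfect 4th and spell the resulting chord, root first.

A perfect 4th down from G is D, so the new chord is D dominant ninth sharp eleven.
D — root
F# — major 3rd
A — perfect 5th
C — minor 7th
E — major 9th
G# — augmented 11th

D  F#  A  C  E  G#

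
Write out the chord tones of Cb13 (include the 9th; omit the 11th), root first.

C♭, E♭, G♭, B𝄫, D♭, A♭

Cb13 is a dominant thirteenth built on C♭.
Root: C♭
Major 3rd (3rd): E♭
Perfect 5th (5th): G♭
Minor 7th (7th): B𝄫
Major 9th (9th): D♭
Major 13th (13th): A♭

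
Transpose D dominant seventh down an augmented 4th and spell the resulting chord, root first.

D down an augmented 4th → Ab. New chord: Ab dominant seventh.
root → Ab
3rd (major 3rd) → C
5th (perfect 5th) → Eb
7th (minor 7th) → Gb

Ab C Eb Gb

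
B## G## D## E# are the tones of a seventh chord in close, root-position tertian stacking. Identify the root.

E#

Arranged so that each adjacent pair is a third by letter name: E# – G## – B## – D##.
The bottom of that stack, E#, is the root (this is E# augmented major seventh).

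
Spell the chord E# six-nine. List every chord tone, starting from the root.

E# six-nine is a six-nine built on E♯.
root → E♯
3rd (major 3rd) → G𝄪
5th (perfect 5th) → B♯
6th (major 6th) → C𝄪
9th (major 9th) → F𝄪

E♯, G𝄪, B♯, C𝄪, F𝄪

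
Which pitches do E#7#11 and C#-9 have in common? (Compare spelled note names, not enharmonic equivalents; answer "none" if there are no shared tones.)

E#7#11: E# G## B# D# A##
C#-9: C# E G# B D#
Common to both → D#.

D#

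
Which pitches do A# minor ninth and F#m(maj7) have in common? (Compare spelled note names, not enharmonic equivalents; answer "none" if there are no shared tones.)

A# minor ninth: A♯ C♯ E♯ G♯ B♯
F#m(maj7): F♯ A C♯ E♯
Common to both → C♯, E♯.

C♯, E♯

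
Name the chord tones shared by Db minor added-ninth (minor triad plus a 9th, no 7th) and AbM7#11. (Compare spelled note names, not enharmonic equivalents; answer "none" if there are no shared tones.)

Db minor added-ninth = D♭, F♭, A♭, E♭.
AbM7#11 = A♭, C, E♭, G, D.
Shared: A♭, E♭.

A♭, E♭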